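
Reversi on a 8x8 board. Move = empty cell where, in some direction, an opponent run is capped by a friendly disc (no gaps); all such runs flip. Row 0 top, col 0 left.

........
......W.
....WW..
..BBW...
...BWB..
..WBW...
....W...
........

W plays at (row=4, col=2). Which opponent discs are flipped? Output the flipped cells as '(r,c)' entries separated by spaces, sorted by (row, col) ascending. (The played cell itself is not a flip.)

Answer: (3,3) (4,3) (5,3)

Derivation:
Dir NW: first cell '.' (not opp) -> no flip
Dir N: opp run (3,2), next='.' -> no flip
Dir NE: opp run (3,3) capped by W -> flip
Dir W: first cell '.' (not opp) -> no flip
Dir E: opp run (4,3) capped by W -> flip
Dir SW: first cell '.' (not opp) -> no flip
Dir S: first cell 'W' (not opp) -> no flip
Dir SE: opp run (5,3) capped by W -> flip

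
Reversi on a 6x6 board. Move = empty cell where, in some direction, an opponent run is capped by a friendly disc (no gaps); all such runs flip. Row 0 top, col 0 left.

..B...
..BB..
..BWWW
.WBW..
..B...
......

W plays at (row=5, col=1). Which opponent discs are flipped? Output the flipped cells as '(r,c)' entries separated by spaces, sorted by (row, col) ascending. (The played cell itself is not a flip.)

Dir NW: first cell '.' (not opp) -> no flip
Dir N: first cell '.' (not opp) -> no flip
Dir NE: opp run (4,2) capped by W -> flip
Dir W: first cell '.' (not opp) -> no flip
Dir E: first cell '.' (not opp) -> no flip
Dir SW: edge -> no flip
Dir S: edge -> no flip
Dir SE: edge -> no flip

Answer: (4,2)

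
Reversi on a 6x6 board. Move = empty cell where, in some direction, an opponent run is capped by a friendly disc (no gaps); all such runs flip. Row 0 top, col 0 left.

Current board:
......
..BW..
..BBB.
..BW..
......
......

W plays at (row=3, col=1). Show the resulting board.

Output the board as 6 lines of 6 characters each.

Place W at (3,1); scan 8 dirs for brackets.
Dir NW: first cell '.' (not opp) -> no flip
Dir N: first cell '.' (not opp) -> no flip
Dir NE: opp run (2,2) capped by W -> flip
Dir W: first cell '.' (not opp) -> no flip
Dir E: opp run (3,2) capped by W -> flip
Dir SW: first cell '.' (not opp) -> no flip
Dir S: first cell '.' (not opp) -> no flip
Dir SE: first cell '.' (not opp) -> no flip
All flips: (2,2) (3,2)

Answer: ......
..BW..
..WBB.
.WWW..
......
......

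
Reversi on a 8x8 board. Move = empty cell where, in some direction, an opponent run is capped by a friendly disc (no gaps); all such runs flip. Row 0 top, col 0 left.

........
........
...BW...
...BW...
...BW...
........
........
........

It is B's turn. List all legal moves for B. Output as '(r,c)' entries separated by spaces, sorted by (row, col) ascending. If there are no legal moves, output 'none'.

(1,3): no bracket -> illegal
(1,4): no bracket -> illegal
(1,5): flips 1 -> legal
(2,5): flips 2 -> legal
(3,5): flips 1 -> legal
(4,5): flips 2 -> legal
(5,3): no bracket -> illegal
(5,4): no bracket -> illegal
(5,5): flips 1 -> legal

Answer: (1,5) (2,5) (3,5) (4,5) (5,5)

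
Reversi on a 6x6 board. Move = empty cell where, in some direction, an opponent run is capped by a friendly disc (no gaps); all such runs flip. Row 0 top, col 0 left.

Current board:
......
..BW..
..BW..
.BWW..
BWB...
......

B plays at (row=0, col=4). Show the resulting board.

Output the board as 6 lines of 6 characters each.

Place B at (0,4); scan 8 dirs for brackets.
Dir NW: edge -> no flip
Dir N: edge -> no flip
Dir NE: edge -> no flip
Dir W: first cell '.' (not opp) -> no flip
Dir E: first cell '.' (not opp) -> no flip
Dir SW: opp run (1,3) capped by B -> flip
Dir S: first cell '.' (not opp) -> no flip
Dir SE: first cell '.' (not opp) -> no flip
All flips: (1,3)

Answer: ....B.
..BB..
..BW..
.BWW..
BWB...
......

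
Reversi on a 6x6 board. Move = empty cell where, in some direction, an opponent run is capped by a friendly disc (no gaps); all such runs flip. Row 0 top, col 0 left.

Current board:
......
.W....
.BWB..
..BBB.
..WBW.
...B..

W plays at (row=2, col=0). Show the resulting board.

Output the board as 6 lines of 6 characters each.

Place W at (2,0); scan 8 dirs for brackets.
Dir NW: edge -> no flip
Dir N: first cell '.' (not opp) -> no flip
Dir NE: first cell 'W' (not opp) -> no flip
Dir W: edge -> no flip
Dir E: opp run (2,1) capped by W -> flip
Dir SW: edge -> no flip
Dir S: first cell '.' (not opp) -> no flip
Dir SE: first cell '.' (not opp) -> no flip
All flips: (2,1)

Answer: ......
.W....
WWWB..
..BBB.
..WBW.
...B..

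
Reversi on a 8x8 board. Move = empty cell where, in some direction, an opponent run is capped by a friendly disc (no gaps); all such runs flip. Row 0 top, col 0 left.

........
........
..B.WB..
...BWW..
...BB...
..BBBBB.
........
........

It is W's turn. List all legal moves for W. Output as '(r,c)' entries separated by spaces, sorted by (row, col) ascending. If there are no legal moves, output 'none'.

Answer: (1,5) (1,6) (2,6) (3,2) (4,2) (6,1) (6,2) (6,4)

Derivation:
(1,1): no bracket -> illegal
(1,2): no bracket -> illegal
(1,3): no bracket -> illegal
(1,4): no bracket -> illegal
(1,5): flips 1 -> legal
(1,6): flips 1 -> legal
(2,1): no bracket -> illegal
(2,3): no bracket -> illegal
(2,6): flips 1 -> legal
(3,1): no bracket -> illegal
(3,2): flips 1 -> legal
(3,6): no bracket -> illegal
(4,1): no bracket -> illegal
(4,2): flips 1 -> legal
(4,5): no bracket -> illegal
(4,6): no bracket -> illegal
(4,7): no bracket -> illegal
(5,1): no bracket -> illegal
(5,7): no bracket -> illegal
(6,1): flips 2 -> legal
(6,2): flips 2 -> legal
(6,3): no bracket -> illegal
(6,4): flips 2 -> legal
(6,5): no bracket -> illegal
(6,6): no bracket -> illegal
(6,7): no bracket -> illegal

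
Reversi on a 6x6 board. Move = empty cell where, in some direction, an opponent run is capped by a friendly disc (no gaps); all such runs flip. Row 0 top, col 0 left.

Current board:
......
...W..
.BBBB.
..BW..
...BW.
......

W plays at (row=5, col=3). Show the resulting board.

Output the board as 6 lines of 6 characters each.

Place W at (5,3); scan 8 dirs for brackets.
Dir NW: first cell '.' (not opp) -> no flip
Dir N: opp run (4,3) capped by W -> flip
Dir NE: first cell 'W' (not opp) -> no flip
Dir W: first cell '.' (not opp) -> no flip
Dir E: first cell '.' (not opp) -> no flip
Dir SW: edge -> no flip
Dir S: edge -> no flip
Dir SE: edge -> no flip
All flips: (4,3)

Answer: ......
...W..
.BBBB.
..BW..
...WW.
...W..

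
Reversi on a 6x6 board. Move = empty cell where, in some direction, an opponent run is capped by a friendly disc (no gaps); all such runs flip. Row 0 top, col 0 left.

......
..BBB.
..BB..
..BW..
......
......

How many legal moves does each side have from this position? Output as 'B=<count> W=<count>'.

Answer: B=3 W=3

Derivation:
-- B to move --
(2,4): no bracket -> illegal
(3,4): flips 1 -> legal
(4,2): no bracket -> illegal
(4,3): flips 1 -> legal
(4,4): flips 1 -> legal
B mobility = 3
-- W to move --
(0,1): no bracket -> illegal
(0,2): no bracket -> illegal
(0,3): flips 2 -> legal
(0,4): no bracket -> illegal
(0,5): no bracket -> illegal
(1,1): flips 1 -> legal
(1,5): no bracket -> illegal
(2,1): no bracket -> illegal
(2,4): no bracket -> illegal
(2,5): no bracket -> illegal
(3,1): flips 1 -> legal
(3,4): no bracket -> illegal
(4,1): no bracket -> illegal
(4,2): no bracket -> illegal
(4,3): no bracket -> illegal
W mobility = 3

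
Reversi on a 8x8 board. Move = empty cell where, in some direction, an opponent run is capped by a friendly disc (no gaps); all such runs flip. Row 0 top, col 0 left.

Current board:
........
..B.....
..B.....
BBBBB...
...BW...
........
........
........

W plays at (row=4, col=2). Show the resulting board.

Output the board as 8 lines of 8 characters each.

Place W at (4,2); scan 8 dirs for brackets.
Dir NW: opp run (3,1), next='.' -> no flip
Dir N: opp run (3,2) (2,2) (1,2), next='.' -> no flip
Dir NE: opp run (3,3), next='.' -> no flip
Dir W: first cell '.' (not opp) -> no flip
Dir E: opp run (4,3) capped by W -> flip
Dir SW: first cell '.' (not opp) -> no flip
Dir S: first cell '.' (not opp) -> no flip
Dir SE: first cell '.' (not opp) -> no flip
All flips: (4,3)

Answer: ........
..B.....
..B.....
BBBBB...
..WWW...
........
........
........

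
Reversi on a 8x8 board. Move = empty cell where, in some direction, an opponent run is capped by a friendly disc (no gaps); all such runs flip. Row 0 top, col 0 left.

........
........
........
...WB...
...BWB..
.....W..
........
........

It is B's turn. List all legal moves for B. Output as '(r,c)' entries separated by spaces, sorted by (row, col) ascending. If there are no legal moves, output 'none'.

(2,2): no bracket -> illegal
(2,3): flips 1 -> legal
(2,4): no bracket -> illegal
(3,2): flips 1 -> legal
(3,5): no bracket -> illegal
(4,2): no bracket -> illegal
(4,6): no bracket -> illegal
(5,3): no bracket -> illegal
(5,4): flips 1 -> legal
(5,6): no bracket -> illegal
(6,4): no bracket -> illegal
(6,5): flips 1 -> legal
(6,6): no bracket -> illegal

Answer: (2,3) (3,2) (5,4) (6,5)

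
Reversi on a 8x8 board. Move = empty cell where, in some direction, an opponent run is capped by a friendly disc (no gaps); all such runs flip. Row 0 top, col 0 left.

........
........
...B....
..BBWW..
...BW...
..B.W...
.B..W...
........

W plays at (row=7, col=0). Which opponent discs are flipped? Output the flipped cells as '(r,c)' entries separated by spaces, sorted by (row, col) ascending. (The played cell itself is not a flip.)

Dir NW: edge -> no flip
Dir N: first cell '.' (not opp) -> no flip
Dir NE: opp run (6,1) (5,2) (4,3) capped by W -> flip
Dir W: edge -> no flip
Dir E: first cell '.' (not opp) -> no flip
Dir SW: edge -> no flip
Dir S: edge -> no flip
Dir SE: edge -> no flip

Answer: (4,3) (5,2) (6,1)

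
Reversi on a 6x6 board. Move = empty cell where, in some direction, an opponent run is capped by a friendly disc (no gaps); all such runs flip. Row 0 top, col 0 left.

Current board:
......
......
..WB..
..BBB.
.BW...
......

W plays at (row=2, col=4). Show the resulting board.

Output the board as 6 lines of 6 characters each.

Place W at (2,4); scan 8 dirs for brackets.
Dir NW: first cell '.' (not opp) -> no flip
Dir N: first cell '.' (not opp) -> no flip
Dir NE: first cell '.' (not opp) -> no flip
Dir W: opp run (2,3) capped by W -> flip
Dir E: first cell '.' (not opp) -> no flip
Dir SW: opp run (3,3) capped by W -> flip
Dir S: opp run (3,4), next='.' -> no flip
Dir SE: first cell '.' (not opp) -> no flip
All flips: (2,3) (3,3)

Answer: ......
......
..WWW.
..BWB.
.BW...
......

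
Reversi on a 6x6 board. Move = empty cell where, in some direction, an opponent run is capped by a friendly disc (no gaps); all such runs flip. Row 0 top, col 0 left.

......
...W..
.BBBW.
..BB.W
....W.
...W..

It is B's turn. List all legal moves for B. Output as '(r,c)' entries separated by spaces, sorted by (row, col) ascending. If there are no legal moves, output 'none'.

Answer: (0,3) (0,4) (1,5) (2,5) (5,5)

Derivation:
(0,2): no bracket -> illegal
(0,3): flips 1 -> legal
(0,4): flips 1 -> legal
(1,2): no bracket -> illegal
(1,4): no bracket -> illegal
(1,5): flips 1 -> legal
(2,5): flips 1 -> legal
(3,4): no bracket -> illegal
(4,2): no bracket -> illegal
(4,3): no bracket -> illegal
(4,5): no bracket -> illegal
(5,2): no bracket -> illegal
(5,4): no bracket -> illegal
(5,5): flips 1 -> legal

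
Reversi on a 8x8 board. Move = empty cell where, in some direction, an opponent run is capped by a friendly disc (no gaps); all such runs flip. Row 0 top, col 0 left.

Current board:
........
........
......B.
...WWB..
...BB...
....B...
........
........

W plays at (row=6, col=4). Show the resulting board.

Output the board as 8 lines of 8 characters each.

Answer: ........
........
......B.
...WWB..
...BW...
....W...
....W...
........

Derivation:
Place W at (6,4); scan 8 dirs for brackets.
Dir NW: first cell '.' (not opp) -> no flip
Dir N: opp run (5,4) (4,4) capped by W -> flip
Dir NE: first cell '.' (not opp) -> no flip
Dir W: first cell '.' (not opp) -> no flip
Dir E: first cell '.' (not opp) -> no flip
Dir SW: first cell '.' (not opp) -> no flip
Dir S: first cell '.' (not opp) -> no flip
Dir SE: first cell '.' (not opp) -> no flip
All flips: (4,4) (5,4)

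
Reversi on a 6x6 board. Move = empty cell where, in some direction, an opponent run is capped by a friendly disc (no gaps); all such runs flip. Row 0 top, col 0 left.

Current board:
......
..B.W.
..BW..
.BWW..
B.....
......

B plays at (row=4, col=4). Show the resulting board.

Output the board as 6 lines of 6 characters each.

Place B at (4,4); scan 8 dirs for brackets.
Dir NW: opp run (3,3) capped by B -> flip
Dir N: first cell '.' (not opp) -> no flip
Dir NE: first cell '.' (not opp) -> no flip
Dir W: first cell '.' (not opp) -> no flip
Dir E: first cell '.' (not opp) -> no flip
Dir SW: first cell '.' (not opp) -> no flip
Dir S: first cell '.' (not opp) -> no flip
Dir SE: first cell '.' (not opp) -> no flip
All flips: (3,3)

Answer: ......
..B.W.
..BW..
.BWB..
B...B.
......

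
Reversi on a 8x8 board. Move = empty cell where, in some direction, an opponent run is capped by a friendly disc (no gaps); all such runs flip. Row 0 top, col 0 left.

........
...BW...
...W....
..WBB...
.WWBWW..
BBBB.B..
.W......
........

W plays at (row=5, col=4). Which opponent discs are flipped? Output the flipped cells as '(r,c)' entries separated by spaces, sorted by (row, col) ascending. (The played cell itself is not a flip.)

Dir NW: opp run (4,3) capped by W -> flip
Dir N: first cell 'W' (not opp) -> no flip
Dir NE: first cell 'W' (not opp) -> no flip
Dir W: opp run (5,3) (5,2) (5,1) (5,0), next=edge -> no flip
Dir E: opp run (5,5), next='.' -> no flip
Dir SW: first cell '.' (not opp) -> no flip
Dir S: first cell '.' (not opp) -> no flip
Dir SE: first cell '.' (not opp) -> no flip

Answer: (4,3)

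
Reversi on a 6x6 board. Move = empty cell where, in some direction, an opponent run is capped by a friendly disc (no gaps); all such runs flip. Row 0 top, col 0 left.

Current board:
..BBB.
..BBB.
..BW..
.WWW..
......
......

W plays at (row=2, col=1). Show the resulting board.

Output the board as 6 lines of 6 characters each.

Answer: ..BBB.
..BBB.
.WWW..
.WWW..
......
......

Derivation:
Place W at (2,1); scan 8 dirs for brackets.
Dir NW: first cell '.' (not opp) -> no flip
Dir N: first cell '.' (not opp) -> no flip
Dir NE: opp run (1,2) (0,3), next=edge -> no flip
Dir W: first cell '.' (not opp) -> no flip
Dir E: opp run (2,2) capped by W -> flip
Dir SW: first cell '.' (not opp) -> no flip
Dir S: first cell 'W' (not opp) -> no flip
Dir SE: first cell 'W' (not opp) -> no flip
All flips: (2,2)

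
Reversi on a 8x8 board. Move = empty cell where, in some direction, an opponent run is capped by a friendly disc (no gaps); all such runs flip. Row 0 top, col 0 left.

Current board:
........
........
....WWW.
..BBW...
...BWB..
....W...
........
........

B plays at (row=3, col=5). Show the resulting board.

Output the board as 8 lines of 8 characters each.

Answer: ........
........
....WWW.
..BBBB..
...BWB..
....W...
........
........

Derivation:
Place B at (3,5); scan 8 dirs for brackets.
Dir NW: opp run (2,4), next='.' -> no flip
Dir N: opp run (2,5), next='.' -> no flip
Dir NE: opp run (2,6), next='.' -> no flip
Dir W: opp run (3,4) capped by B -> flip
Dir E: first cell '.' (not opp) -> no flip
Dir SW: opp run (4,4), next='.' -> no flip
Dir S: first cell 'B' (not opp) -> no flip
Dir SE: first cell '.' (not opp) -> no flip
All flips: (3,4)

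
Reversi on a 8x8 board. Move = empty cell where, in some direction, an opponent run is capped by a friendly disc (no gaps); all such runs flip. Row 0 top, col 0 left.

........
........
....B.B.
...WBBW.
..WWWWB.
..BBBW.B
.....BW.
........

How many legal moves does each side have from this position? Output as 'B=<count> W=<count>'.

Answer: B=11 W=16

Derivation:
-- B to move --
(2,2): no bracket -> illegal
(2,3): flips 2 -> legal
(2,5): no bracket -> illegal
(2,7): flips 2 -> legal
(3,1): flips 1 -> legal
(3,2): flips 3 -> legal
(3,7): flips 1 -> legal
(4,1): flips 4 -> legal
(4,7): no bracket -> illegal
(5,1): flips 2 -> legal
(5,6): flips 2 -> legal
(6,4): flips 1 -> legal
(6,7): flips 1 -> legal
(7,5): flips 1 -> legal
(7,6): no bracket -> illegal
(7,7): no bracket -> illegal
B mobility = 11
-- W to move --
(1,3): no bracket -> illegal
(1,4): flips 2 -> legal
(1,5): flips 1 -> legal
(1,6): flips 1 -> legal
(1,7): flips 2 -> legal
(2,3): flips 1 -> legal
(2,5): flips 2 -> legal
(2,7): no bracket -> illegal
(3,7): flips 1 -> legal
(4,1): no bracket -> illegal
(4,7): flips 1 -> legal
(5,1): flips 3 -> legal
(5,6): flips 1 -> legal
(6,1): flips 1 -> legal
(6,2): flips 2 -> legal
(6,3): flips 2 -> legal
(6,4): flips 3 -> legal
(6,7): no bracket -> illegal
(7,4): no bracket -> illegal
(7,5): flips 1 -> legal
(7,6): flips 2 -> legal
W mobility = 16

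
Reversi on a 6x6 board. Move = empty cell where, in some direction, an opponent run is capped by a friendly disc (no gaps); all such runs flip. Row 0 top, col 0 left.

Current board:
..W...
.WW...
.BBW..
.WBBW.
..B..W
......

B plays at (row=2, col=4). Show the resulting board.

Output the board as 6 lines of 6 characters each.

Answer: ..W...
.WW...
.BBBB.
.WBBW.
..B..W
......

Derivation:
Place B at (2,4); scan 8 dirs for brackets.
Dir NW: first cell '.' (not opp) -> no flip
Dir N: first cell '.' (not opp) -> no flip
Dir NE: first cell '.' (not opp) -> no flip
Dir W: opp run (2,3) capped by B -> flip
Dir E: first cell '.' (not opp) -> no flip
Dir SW: first cell 'B' (not opp) -> no flip
Dir S: opp run (3,4), next='.' -> no flip
Dir SE: first cell '.' (not opp) -> no flip
All flips: (2,3)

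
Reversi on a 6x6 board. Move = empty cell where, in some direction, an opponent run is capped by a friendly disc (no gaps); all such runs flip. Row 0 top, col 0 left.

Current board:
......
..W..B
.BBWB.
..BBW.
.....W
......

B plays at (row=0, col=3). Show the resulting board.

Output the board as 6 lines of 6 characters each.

Place B at (0,3); scan 8 dirs for brackets.
Dir NW: edge -> no flip
Dir N: edge -> no flip
Dir NE: edge -> no flip
Dir W: first cell '.' (not opp) -> no flip
Dir E: first cell '.' (not opp) -> no flip
Dir SW: opp run (1,2) capped by B -> flip
Dir S: first cell '.' (not opp) -> no flip
Dir SE: first cell '.' (not opp) -> no flip
All flips: (1,2)

Answer: ...B..
..B..B
.BBWB.
..BBW.
.....W
......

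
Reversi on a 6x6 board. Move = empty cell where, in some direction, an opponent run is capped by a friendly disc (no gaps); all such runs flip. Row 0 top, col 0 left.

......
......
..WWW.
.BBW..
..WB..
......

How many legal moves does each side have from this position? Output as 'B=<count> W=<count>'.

Answer: B=7 W=6

Derivation:
-- B to move --
(1,1): no bracket -> illegal
(1,2): flips 1 -> legal
(1,3): flips 3 -> legal
(1,4): flips 1 -> legal
(1,5): no bracket -> illegal
(2,1): no bracket -> illegal
(2,5): no bracket -> illegal
(3,4): flips 1 -> legal
(3,5): no bracket -> illegal
(4,1): flips 1 -> legal
(4,4): no bracket -> illegal
(5,1): no bracket -> illegal
(5,2): flips 1 -> legal
(5,3): flips 1 -> legal
B mobility = 7
-- W to move --
(2,0): flips 1 -> legal
(2,1): no bracket -> illegal
(3,0): flips 2 -> legal
(3,4): no bracket -> illegal
(4,0): flips 1 -> legal
(4,1): flips 1 -> legal
(4,4): flips 1 -> legal
(5,2): no bracket -> illegal
(5,3): flips 1 -> legal
(5,4): no bracket -> illegal
W mobility = 6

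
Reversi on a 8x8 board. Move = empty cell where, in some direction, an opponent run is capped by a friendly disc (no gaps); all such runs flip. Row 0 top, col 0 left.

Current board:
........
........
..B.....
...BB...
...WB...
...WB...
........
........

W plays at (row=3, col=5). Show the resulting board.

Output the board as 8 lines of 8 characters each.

Answer: ........
........
..B.....
...BBW..
...WW...
...WB...
........
........

Derivation:
Place W at (3,5); scan 8 dirs for brackets.
Dir NW: first cell '.' (not opp) -> no flip
Dir N: first cell '.' (not opp) -> no flip
Dir NE: first cell '.' (not opp) -> no flip
Dir W: opp run (3,4) (3,3), next='.' -> no flip
Dir E: first cell '.' (not opp) -> no flip
Dir SW: opp run (4,4) capped by W -> flip
Dir S: first cell '.' (not opp) -> no flip
Dir SE: first cell '.' (not opp) -> no flip
All flips: (4,4)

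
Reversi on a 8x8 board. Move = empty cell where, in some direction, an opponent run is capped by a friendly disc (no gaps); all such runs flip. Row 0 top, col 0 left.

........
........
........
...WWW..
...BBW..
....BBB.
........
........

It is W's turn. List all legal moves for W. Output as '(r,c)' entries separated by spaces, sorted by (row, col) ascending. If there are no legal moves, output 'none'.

Answer: (4,2) (5,2) (5,3) (6,3) (6,4) (6,5) (6,6) (6,7)

Derivation:
(3,2): no bracket -> illegal
(4,2): flips 2 -> legal
(4,6): no bracket -> illegal
(4,7): no bracket -> illegal
(5,2): flips 1 -> legal
(5,3): flips 2 -> legal
(5,7): no bracket -> illegal
(6,3): flips 1 -> legal
(6,4): flips 2 -> legal
(6,5): flips 1 -> legal
(6,6): flips 2 -> legal
(6,7): flips 1 -> legal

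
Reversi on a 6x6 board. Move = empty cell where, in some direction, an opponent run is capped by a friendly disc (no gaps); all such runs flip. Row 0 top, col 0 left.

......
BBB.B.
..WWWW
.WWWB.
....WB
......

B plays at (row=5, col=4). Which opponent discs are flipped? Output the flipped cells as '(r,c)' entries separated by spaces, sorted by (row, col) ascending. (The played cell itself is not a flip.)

Dir NW: first cell '.' (not opp) -> no flip
Dir N: opp run (4,4) capped by B -> flip
Dir NE: first cell 'B' (not opp) -> no flip
Dir W: first cell '.' (not opp) -> no flip
Dir E: first cell '.' (not opp) -> no flip
Dir SW: edge -> no flip
Dir S: edge -> no flip
Dir SE: edge -> no flip

Answer: (4,4)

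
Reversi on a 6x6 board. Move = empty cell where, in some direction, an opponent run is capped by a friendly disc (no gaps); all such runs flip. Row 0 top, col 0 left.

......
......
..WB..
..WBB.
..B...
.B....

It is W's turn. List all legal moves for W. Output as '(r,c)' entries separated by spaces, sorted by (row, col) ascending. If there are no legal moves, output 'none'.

Answer: (1,4) (2,4) (3,5) (4,4) (5,2)

Derivation:
(1,2): no bracket -> illegal
(1,3): no bracket -> illegal
(1,4): flips 1 -> legal
(2,4): flips 1 -> legal
(2,5): no bracket -> illegal
(3,1): no bracket -> illegal
(3,5): flips 2 -> legal
(4,0): no bracket -> illegal
(4,1): no bracket -> illegal
(4,3): no bracket -> illegal
(4,4): flips 1 -> legal
(4,5): no bracket -> illegal
(5,0): no bracket -> illegal
(5,2): flips 1 -> legal
(5,3): no bracket -> illegal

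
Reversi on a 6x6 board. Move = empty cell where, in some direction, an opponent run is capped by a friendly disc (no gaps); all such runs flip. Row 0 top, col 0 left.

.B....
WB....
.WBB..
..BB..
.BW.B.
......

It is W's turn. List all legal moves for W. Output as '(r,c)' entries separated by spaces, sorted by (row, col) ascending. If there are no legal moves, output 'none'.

Answer: (1,2) (2,4) (4,0) (4,3)

Derivation:
(0,0): no bracket -> illegal
(0,2): no bracket -> illegal
(1,2): flips 3 -> legal
(1,3): no bracket -> illegal
(1,4): no bracket -> illegal
(2,0): no bracket -> illegal
(2,4): flips 3 -> legal
(3,0): no bracket -> illegal
(3,1): no bracket -> illegal
(3,4): no bracket -> illegal
(3,5): no bracket -> illegal
(4,0): flips 1 -> legal
(4,3): flips 1 -> legal
(4,5): no bracket -> illegal
(5,0): no bracket -> illegal
(5,1): no bracket -> illegal
(5,2): no bracket -> illegal
(5,3): no bracket -> illegal
(5,4): no bracket -> illegal
(5,5): no bracket -> illegal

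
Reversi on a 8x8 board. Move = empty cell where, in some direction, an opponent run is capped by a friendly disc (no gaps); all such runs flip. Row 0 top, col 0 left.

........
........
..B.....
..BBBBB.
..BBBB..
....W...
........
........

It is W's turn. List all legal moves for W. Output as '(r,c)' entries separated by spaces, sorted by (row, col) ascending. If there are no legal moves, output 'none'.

Answer: (2,1) (2,4) (2,7)

Derivation:
(1,1): no bracket -> illegal
(1,2): no bracket -> illegal
(1,3): no bracket -> illegal
(2,1): flips 2 -> legal
(2,3): no bracket -> illegal
(2,4): flips 2 -> legal
(2,5): no bracket -> illegal
(2,6): no bracket -> illegal
(2,7): flips 2 -> legal
(3,1): no bracket -> illegal
(3,7): no bracket -> illegal
(4,1): no bracket -> illegal
(4,6): no bracket -> illegal
(4,7): no bracket -> illegal
(5,1): no bracket -> illegal
(5,2): no bracket -> illegal
(5,3): no bracket -> illegal
(5,5): no bracket -> illegal
(5,6): no bracket -> illegal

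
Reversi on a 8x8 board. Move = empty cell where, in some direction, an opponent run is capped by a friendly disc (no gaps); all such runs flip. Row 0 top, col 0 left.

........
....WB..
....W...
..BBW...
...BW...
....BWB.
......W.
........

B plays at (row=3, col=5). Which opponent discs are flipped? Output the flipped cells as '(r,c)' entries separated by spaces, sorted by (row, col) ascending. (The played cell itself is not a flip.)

Dir NW: opp run (2,4), next='.' -> no flip
Dir N: first cell '.' (not opp) -> no flip
Dir NE: first cell '.' (not opp) -> no flip
Dir W: opp run (3,4) capped by B -> flip
Dir E: first cell '.' (not opp) -> no flip
Dir SW: opp run (4,4), next='.' -> no flip
Dir S: first cell '.' (not opp) -> no flip
Dir SE: first cell '.' (not opp) -> no flip

Answer: (3,4)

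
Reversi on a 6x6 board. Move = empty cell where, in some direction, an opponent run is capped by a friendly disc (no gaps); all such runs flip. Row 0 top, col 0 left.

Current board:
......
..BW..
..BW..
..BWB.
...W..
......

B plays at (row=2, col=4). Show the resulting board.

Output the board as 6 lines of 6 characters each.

Place B at (2,4); scan 8 dirs for brackets.
Dir NW: opp run (1,3), next='.' -> no flip
Dir N: first cell '.' (not opp) -> no flip
Dir NE: first cell '.' (not opp) -> no flip
Dir W: opp run (2,3) capped by B -> flip
Dir E: first cell '.' (not opp) -> no flip
Dir SW: opp run (3,3), next='.' -> no flip
Dir S: first cell 'B' (not opp) -> no flip
Dir SE: first cell '.' (not opp) -> no flip
All flips: (2,3)

Answer: ......
..BW..
..BBB.
..BWB.
...W..
......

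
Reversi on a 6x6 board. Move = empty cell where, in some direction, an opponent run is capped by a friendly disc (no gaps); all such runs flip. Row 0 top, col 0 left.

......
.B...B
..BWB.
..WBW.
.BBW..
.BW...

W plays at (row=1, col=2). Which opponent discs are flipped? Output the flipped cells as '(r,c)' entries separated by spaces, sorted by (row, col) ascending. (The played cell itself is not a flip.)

Answer: (2,2)

Derivation:
Dir NW: first cell '.' (not opp) -> no flip
Dir N: first cell '.' (not opp) -> no flip
Dir NE: first cell '.' (not opp) -> no flip
Dir W: opp run (1,1), next='.' -> no flip
Dir E: first cell '.' (not opp) -> no flip
Dir SW: first cell '.' (not opp) -> no flip
Dir S: opp run (2,2) capped by W -> flip
Dir SE: first cell 'W' (not opp) -> no flip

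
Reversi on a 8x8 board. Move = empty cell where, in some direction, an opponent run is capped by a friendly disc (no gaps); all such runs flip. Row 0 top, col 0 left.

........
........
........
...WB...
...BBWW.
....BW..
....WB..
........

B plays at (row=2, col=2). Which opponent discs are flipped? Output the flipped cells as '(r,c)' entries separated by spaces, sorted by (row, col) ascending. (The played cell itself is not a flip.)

Answer: (3,3)

Derivation:
Dir NW: first cell '.' (not opp) -> no flip
Dir N: first cell '.' (not opp) -> no flip
Dir NE: first cell '.' (not opp) -> no flip
Dir W: first cell '.' (not opp) -> no flip
Dir E: first cell '.' (not opp) -> no flip
Dir SW: first cell '.' (not opp) -> no flip
Dir S: first cell '.' (not opp) -> no flip
Dir SE: opp run (3,3) capped by B -> flip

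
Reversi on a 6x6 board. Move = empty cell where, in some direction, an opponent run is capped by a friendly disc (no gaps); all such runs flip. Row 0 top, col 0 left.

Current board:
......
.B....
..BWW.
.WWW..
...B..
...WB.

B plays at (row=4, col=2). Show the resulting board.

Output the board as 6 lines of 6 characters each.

Place B at (4,2); scan 8 dirs for brackets.
Dir NW: opp run (3,1), next='.' -> no flip
Dir N: opp run (3,2) capped by B -> flip
Dir NE: opp run (3,3) (2,4), next='.' -> no flip
Dir W: first cell '.' (not opp) -> no flip
Dir E: first cell 'B' (not opp) -> no flip
Dir SW: first cell '.' (not opp) -> no flip
Dir S: first cell '.' (not opp) -> no flip
Dir SE: opp run (5,3), next=edge -> no flip
All flips: (3,2)

Answer: ......
.B....
..BWW.
.WBW..
..BB..
...WB.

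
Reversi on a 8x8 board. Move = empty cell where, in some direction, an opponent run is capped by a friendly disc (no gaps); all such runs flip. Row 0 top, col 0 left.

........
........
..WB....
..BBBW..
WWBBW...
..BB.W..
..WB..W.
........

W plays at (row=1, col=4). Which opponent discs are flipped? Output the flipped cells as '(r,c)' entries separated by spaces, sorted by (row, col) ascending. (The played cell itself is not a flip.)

Dir NW: first cell '.' (not opp) -> no flip
Dir N: first cell '.' (not opp) -> no flip
Dir NE: first cell '.' (not opp) -> no flip
Dir W: first cell '.' (not opp) -> no flip
Dir E: first cell '.' (not opp) -> no flip
Dir SW: opp run (2,3) (3,2) capped by W -> flip
Dir S: first cell '.' (not opp) -> no flip
Dir SE: first cell '.' (not opp) -> no flip

Answer: (2,3) (3,2)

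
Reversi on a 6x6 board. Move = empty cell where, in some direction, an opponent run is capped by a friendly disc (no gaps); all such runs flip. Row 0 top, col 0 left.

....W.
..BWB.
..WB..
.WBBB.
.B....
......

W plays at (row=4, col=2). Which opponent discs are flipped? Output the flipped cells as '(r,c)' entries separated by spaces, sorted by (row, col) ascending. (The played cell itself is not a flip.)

Answer: (3,2)

Derivation:
Dir NW: first cell 'W' (not opp) -> no flip
Dir N: opp run (3,2) capped by W -> flip
Dir NE: opp run (3,3), next='.' -> no flip
Dir W: opp run (4,1), next='.' -> no flip
Dir E: first cell '.' (not opp) -> no flip
Dir SW: first cell '.' (not opp) -> no flip
Dir S: first cell '.' (not opp) -> no flip
Dir SE: first cell '.' (not opp) -> no flip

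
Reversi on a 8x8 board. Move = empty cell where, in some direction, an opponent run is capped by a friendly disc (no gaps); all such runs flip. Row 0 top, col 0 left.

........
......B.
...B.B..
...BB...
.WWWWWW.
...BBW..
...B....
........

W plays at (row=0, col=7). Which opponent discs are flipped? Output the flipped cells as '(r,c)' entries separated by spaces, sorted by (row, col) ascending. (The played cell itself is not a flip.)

Dir NW: edge -> no flip
Dir N: edge -> no flip
Dir NE: edge -> no flip
Dir W: first cell '.' (not opp) -> no flip
Dir E: edge -> no flip
Dir SW: opp run (1,6) (2,5) (3,4) capped by W -> flip
Dir S: first cell '.' (not opp) -> no flip
Dir SE: edge -> no flip

Answer: (1,6) (2,5) (3,4)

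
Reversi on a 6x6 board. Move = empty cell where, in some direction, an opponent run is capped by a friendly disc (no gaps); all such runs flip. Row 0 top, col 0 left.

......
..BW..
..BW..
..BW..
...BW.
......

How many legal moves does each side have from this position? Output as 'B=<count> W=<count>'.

Answer: B=7 W=7

Derivation:
-- B to move --
(0,2): no bracket -> illegal
(0,3): flips 3 -> legal
(0,4): flips 1 -> legal
(1,4): flips 2 -> legal
(2,4): flips 1 -> legal
(3,4): flips 2 -> legal
(3,5): no bracket -> illegal
(4,2): no bracket -> illegal
(4,5): flips 1 -> legal
(5,3): no bracket -> illegal
(5,4): no bracket -> illegal
(5,5): flips 2 -> legal
B mobility = 7
-- W to move --
(0,1): flips 1 -> legal
(0,2): no bracket -> illegal
(0,3): no bracket -> illegal
(1,1): flips 2 -> legal
(2,1): flips 1 -> legal
(3,1): flips 2 -> legal
(3,4): no bracket -> illegal
(4,1): flips 1 -> legal
(4,2): flips 1 -> legal
(5,2): no bracket -> illegal
(5,3): flips 1 -> legal
(5,4): no bracket -> illegal
W mobility = 7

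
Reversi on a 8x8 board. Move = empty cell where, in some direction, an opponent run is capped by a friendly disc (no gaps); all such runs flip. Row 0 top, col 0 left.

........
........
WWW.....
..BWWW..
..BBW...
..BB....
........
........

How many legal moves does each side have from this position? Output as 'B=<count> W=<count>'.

Answer: B=8 W=7

Derivation:
-- B to move --
(1,0): flips 1 -> legal
(1,1): no bracket -> illegal
(1,2): flips 1 -> legal
(1,3): no bracket -> illegal
(2,3): flips 1 -> legal
(2,4): flips 1 -> legal
(2,5): flips 1 -> legal
(2,6): flips 2 -> legal
(3,0): no bracket -> illegal
(3,1): no bracket -> illegal
(3,6): flips 3 -> legal
(4,5): flips 1 -> legal
(4,6): no bracket -> illegal
(5,4): no bracket -> illegal
(5,5): no bracket -> illegal
B mobility = 8
-- W to move --
(2,3): no bracket -> illegal
(3,1): flips 1 -> legal
(4,1): flips 2 -> legal
(5,1): flips 1 -> legal
(5,4): flips 2 -> legal
(6,1): flips 2 -> legal
(6,2): flips 4 -> legal
(6,3): flips 2 -> legal
(6,4): no bracket -> illegal
W mobility = 7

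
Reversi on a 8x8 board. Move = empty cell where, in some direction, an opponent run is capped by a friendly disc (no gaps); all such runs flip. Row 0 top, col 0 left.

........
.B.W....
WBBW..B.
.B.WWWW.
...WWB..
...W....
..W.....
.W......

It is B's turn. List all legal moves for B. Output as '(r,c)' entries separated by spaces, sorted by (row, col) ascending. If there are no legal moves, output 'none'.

Answer: (0,4) (1,2) (2,4) (2,5) (2,7) (4,2) (4,6) (5,5)

Derivation:
(0,2): no bracket -> illegal
(0,3): no bracket -> illegal
(0,4): flips 1 -> legal
(1,0): no bracket -> illegal
(1,2): flips 2 -> legal
(1,4): no bracket -> illegal
(2,4): flips 1 -> legal
(2,5): flips 1 -> legal
(2,7): flips 1 -> legal
(3,0): no bracket -> illegal
(3,2): no bracket -> illegal
(3,7): no bracket -> illegal
(4,2): flips 2 -> legal
(4,6): flips 1 -> legal
(4,7): no bracket -> illegal
(5,1): no bracket -> illegal
(5,2): no bracket -> illegal
(5,4): no bracket -> illegal
(5,5): flips 2 -> legal
(6,0): no bracket -> illegal
(6,1): no bracket -> illegal
(6,3): no bracket -> illegal
(6,4): no bracket -> illegal
(7,0): no bracket -> illegal
(7,2): no bracket -> illegal
(7,3): no bracket -> illegal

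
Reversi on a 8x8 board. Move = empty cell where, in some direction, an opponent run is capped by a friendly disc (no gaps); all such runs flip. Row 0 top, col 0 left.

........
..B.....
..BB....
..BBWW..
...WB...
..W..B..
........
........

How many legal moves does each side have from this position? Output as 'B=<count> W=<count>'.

-- B to move --
(2,4): flips 1 -> legal
(2,5): no bracket -> illegal
(2,6): flips 1 -> legal
(3,6): flips 2 -> legal
(4,1): no bracket -> illegal
(4,2): flips 1 -> legal
(4,5): flips 1 -> legal
(4,6): no bracket -> illegal
(5,1): no bracket -> illegal
(5,3): flips 1 -> legal
(5,4): flips 1 -> legal
(6,1): no bracket -> illegal
(6,2): no bracket -> illegal
(6,3): no bracket -> illegal
B mobility = 7
-- W to move --
(0,1): flips 2 -> legal
(0,2): no bracket -> illegal
(0,3): no bracket -> illegal
(1,1): no bracket -> illegal
(1,3): flips 2 -> legal
(1,4): no bracket -> illegal
(2,1): flips 1 -> legal
(2,4): no bracket -> illegal
(3,1): flips 2 -> legal
(4,1): no bracket -> illegal
(4,2): no bracket -> illegal
(4,5): flips 1 -> legal
(4,6): no bracket -> illegal
(5,3): flips 1 -> legal
(5,4): flips 1 -> legal
(5,6): no bracket -> illegal
(6,4): no bracket -> illegal
(6,5): no bracket -> illegal
(6,6): no bracket -> illegal
W mobility = 7

Answer: B=7 W=7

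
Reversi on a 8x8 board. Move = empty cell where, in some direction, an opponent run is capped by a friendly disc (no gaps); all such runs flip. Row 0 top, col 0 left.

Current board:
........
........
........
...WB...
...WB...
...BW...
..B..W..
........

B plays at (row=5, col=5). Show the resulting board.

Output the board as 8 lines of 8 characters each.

Answer: ........
........
........
...WB...
...WB...
...BBB..
..B..W..
........

Derivation:
Place B at (5,5); scan 8 dirs for brackets.
Dir NW: first cell 'B' (not opp) -> no flip
Dir N: first cell '.' (not opp) -> no flip
Dir NE: first cell '.' (not opp) -> no flip
Dir W: opp run (5,4) capped by B -> flip
Dir E: first cell '.' (not opp) -> no flip
Dir SW: first cell '.' (not opp) -> no flip
Dir S: opp run (6,5), next='.' -> no flip
Dir SE: first cell '.' (not opp) -> no flip
All flips: (5,4)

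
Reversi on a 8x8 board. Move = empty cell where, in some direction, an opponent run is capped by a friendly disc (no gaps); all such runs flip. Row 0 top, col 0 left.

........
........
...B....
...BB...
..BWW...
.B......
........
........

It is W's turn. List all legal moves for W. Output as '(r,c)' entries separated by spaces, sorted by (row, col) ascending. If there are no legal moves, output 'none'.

Answer: (1,3) (2,2) (2,4) (2,5) (4,1)

Derivation:
(1,2): no bracket -> illegal
(1,3): flips 2 -> legal
(1,4): no bracket -> illegal
(2,2): flips 1 -> legal
(2,4): flips 1 -> legal
(2,5): flips 1 -> legal
(3,1): no bracket -> illegal
(3,2): no bracket -> illegal
(3,5): no bracket -> illegal
(4,0): no bracket -> illegal
(4,1): flips 1 -> legal
(4,5): no bracket -> illegal
(5,0): no bracket -> illegal
(5,2): no bracket -> illegal
(5,3): no bracket -> illegal
(6,0): no bracket -> illegal
(6,1): no bracket -> illegal
(6,2): no bracket -> illegal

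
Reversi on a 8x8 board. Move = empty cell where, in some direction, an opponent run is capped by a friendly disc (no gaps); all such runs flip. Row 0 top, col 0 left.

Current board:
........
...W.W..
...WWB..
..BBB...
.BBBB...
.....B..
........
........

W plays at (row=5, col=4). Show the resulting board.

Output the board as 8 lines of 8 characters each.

Place W at (5,4); scan 8 dirs for brackets.
Dir NW: opp run (4,3) (3,2), next='.' -> no flip
Dir N: opp run (4,4) (3,4) capped by W -> flip
Dir NE: first cell '.' (not opp) -> no flip
Dir W: first cell '.' (not opp) -> no flip
Dir E: opp run (5,5), next='.' -> no flip
Dir SW: first cell '.' (not opp) -> no flip
Dir S: first cell '.' (not opp) -> no flip
Dir SE: first cell '.' (not opp) -> no flip
All flips: (3,4) (4,4)

Answer: ........
...W.W..
...WWB..
..BBW...
.BBBW...
....WB..
........
........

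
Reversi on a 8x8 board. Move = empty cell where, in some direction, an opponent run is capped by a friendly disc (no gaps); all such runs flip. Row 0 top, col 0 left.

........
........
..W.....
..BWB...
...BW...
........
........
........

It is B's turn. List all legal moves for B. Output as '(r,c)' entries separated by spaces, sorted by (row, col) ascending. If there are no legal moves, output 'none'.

(1,1): no bracket -> illegal
(1,2): flips 1 -> legal
(1,3): no bracket -> illegal
(2,1): no bracket -> illegal
(2,3): flips 1 -> legal
(2,4): no bracket -> illegal
(3,1): no bracket -> illegal
(3,5): no bracket -> illegal
(4,2): no bracket -> illegal
(4,5): flips 1 -> legal
(5,3): no bracket -> illegal
(5,4): flips 1 -> legal
(5,5): no bracket -> illegal

Answer: (1,2) (2,3) (4,5) (5,4)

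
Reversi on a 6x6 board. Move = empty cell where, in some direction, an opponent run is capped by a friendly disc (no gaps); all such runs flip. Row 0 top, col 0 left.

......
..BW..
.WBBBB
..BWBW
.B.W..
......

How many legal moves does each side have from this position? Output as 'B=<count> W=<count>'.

-- B to move --
(0,2): flips 1 -> legal
(0,3): flips 1 -> legal
(0,4): flips 1 -> legal
(1,0): flips 1 -> legal
(1,1): no bracket -> illegal
(1,4): flips 1 -> legal
(2,0): flips 1 -> legal
(3,0): flips 1 -> legal
(3,1): no bracket -> illegal
(4,2): flips 1 -> legal
(4,4): flips 1 -> legal
(4,5): flips 1 -> legal
(5,2): flips 1 -> legal
(5,3): flips 2 -> legal
(5,4): flips 1 -> legal
B mobility = 13
-- W to move --
(0,1): no bracket -> illegal
(0,2): no bracket -> illegal
(0,3): flips 1 -> legal
(1,1): flips 2 -> legal
(1,4): no bracket -> illegal
(1,5): flips 2 -> legal
(3,0): no bracket -> illegal
(3,1): flips 2 -> legal
(4,0): no bracket -> illegal
(4,2): no bracket -> illegal
(4,4): no bracket -> illegal
(4,5): no bracket -> illegal
(5,0): no bracket -> illegal
(5,1): no bracket -> illegal
(5,2): no bracket -> illegal
W mobility = 4

Answer: B=13 W=4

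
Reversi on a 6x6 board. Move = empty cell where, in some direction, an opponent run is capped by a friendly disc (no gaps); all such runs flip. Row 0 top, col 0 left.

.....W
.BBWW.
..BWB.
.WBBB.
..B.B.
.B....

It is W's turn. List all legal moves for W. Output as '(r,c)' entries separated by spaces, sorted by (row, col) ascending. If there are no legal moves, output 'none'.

Answer: (0,1) (1,0) (2,1) (2,5) (3,5) (4,1) (4,3) (4,5) (5,3) (5,4)

Derivation:
(0,0): no bracket -> illegal
(0,1): flips 1 -> legal
(0,2): no bracket -> illegal
(0,3): no bracket -> illegal
(1,0): flips 2 -> legal
(1,5): no bracket -> illegal
(2,0): no bracket -> illegal
(2,1): flips 1 -> legal
(2,5): flips 1 -> legal
(3,5): flips 4 -> legal
(4,0): no bracket -> illegal
(4,1): flips 1 -> legal
(4,3): flips 1 -> legal
(4,5): flips 1 -> legal
(5,0): no bracket -> illegal
(5,2): no bracket -> illegal
(5,3): flips 1 -> legal
(5,4): flips 3 -> legal
(5,5): no bracket -> illegal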